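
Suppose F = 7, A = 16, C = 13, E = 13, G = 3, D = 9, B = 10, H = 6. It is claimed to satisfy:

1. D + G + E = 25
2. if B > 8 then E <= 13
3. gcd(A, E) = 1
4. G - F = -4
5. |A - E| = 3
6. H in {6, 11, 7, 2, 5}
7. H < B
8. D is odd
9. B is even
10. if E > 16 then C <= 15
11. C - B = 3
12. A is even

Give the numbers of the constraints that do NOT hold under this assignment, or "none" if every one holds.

1. D + G + E = 9 + 3 + 13 = 25 — holds.
2. B = 10 > 8, so we need E ≤ 13; E = 13 ≤ 13 — holds.
3. gcd(16, 13) = 1 — holds.
4. G - F = 3 - 7 = -4 — holds.
5. |16 - 13| = 3 — holds.
6. H = 6 is in {6, 11, 7, 2, 5} — holds.
7. H = 6, B = 10; 6 < 10 — holds.
8. D = 9 is odd — holds.
9. B = 10 is even — holds.
10. E = 13, not > 16; antecedent false, conditional vacuously true — holds.
11. C - B = 13 - 10 = 3 — holds.
12. A = 16 is even — holds.

None — every constraint holds.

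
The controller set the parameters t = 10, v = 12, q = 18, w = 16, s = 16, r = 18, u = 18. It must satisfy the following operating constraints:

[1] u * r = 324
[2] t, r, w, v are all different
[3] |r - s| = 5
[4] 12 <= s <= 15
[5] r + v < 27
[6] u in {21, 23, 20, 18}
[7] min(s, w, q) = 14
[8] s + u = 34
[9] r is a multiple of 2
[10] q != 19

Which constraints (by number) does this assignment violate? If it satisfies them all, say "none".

[1] u * r = 18 * 18 = 324  true
[2] values 10, 18, 16, 12 are pairwise distinct  true
[3] |18 - 16| = 2, not 5  false
[4] s = 16 is outside [12, 15]  false
[5] r + v = 18 + 12 = 30; 30 ≥ 27, bound 27 not met  false
[6] u = 18 is in {21, 23, 20, 18}  true
[7] min(16, 16, 18) = 16, not 14  false
[8] s + u = 16 + 18 = 34  true
[9] 18 / 2 = 9, so 2 divides 18  true
[10] q = 18, and 18 ≠ 19  true

Constraints 3, 4, 5, and 7 are violated.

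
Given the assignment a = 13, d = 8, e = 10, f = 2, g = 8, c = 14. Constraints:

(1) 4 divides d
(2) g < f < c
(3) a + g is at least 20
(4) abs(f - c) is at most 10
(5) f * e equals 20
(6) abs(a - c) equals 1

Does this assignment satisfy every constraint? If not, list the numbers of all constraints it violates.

The assignment fails constraints 2, 4.

(1) 8 / 4 = 2, so 4 divides 8 — holds.
(2) values 8, 2, 14; g = 8 is not < f = 2 — does not hold.
(3) a + g = 13 + 8 = 21; 21 ≥ 20 — holds.
(4) abs(2 - 14) = 12; 12 > 10, exceeds bound 10 — does not hold.
(5) f * e = 2 * 10 = 20 — holds.
(6) abs(13 - 14) = 1 — holds.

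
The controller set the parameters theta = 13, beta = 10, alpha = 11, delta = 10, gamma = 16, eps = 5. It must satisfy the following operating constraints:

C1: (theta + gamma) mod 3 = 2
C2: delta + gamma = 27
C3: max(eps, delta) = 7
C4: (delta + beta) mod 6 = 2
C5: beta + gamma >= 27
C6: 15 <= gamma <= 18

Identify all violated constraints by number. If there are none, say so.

No — constraints 2, 3, 5 are not satisfied.

C1: theta + gamma = 29; 29 mod 3 = 2  OK
C2: delta + gamma = 10 + 16 = 26, not 27  FAIL
C3: max(5, 10) = 10, not 7  FAIL
C4: delta + beta = 20; 20 mod 6 = 2  OK
C5: beta + gamma = 10 + 16 = 26; 26 < 27, bound 27 not met  FAIL
C6: gamma = 16 lies in [15, 18]  OK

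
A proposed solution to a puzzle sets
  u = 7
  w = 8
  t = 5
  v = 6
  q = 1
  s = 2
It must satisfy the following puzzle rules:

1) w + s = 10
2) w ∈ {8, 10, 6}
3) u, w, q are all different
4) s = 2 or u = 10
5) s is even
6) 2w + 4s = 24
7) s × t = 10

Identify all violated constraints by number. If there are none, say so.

No violations.

1) w + s = 8 + 2 = 10  yes
2) w = 8 is in {8, 10, 6}  yes
3) values 7, 8, 1 are pairwise distinct  yes
4) s = 2 = 2 (first disjunct)  yes
5) s = 2 is even  yes
6) 2w + 4s = 2(8) + 4(2) = 24  yes
7) s × t = 2 × 5 = 10  yes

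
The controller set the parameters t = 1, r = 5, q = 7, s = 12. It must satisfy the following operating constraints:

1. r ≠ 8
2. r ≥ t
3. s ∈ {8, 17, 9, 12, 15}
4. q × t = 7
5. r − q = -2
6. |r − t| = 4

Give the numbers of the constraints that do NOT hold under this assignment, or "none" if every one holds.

The assignment satisfies every constraint.

1. r = 5, and 5 ≠ 8  ✔
2. r = 5, t = 1; 5 ≥ 1  ✔
3. s = 12 is in {8, 17, 9, 12, 15}  ✔
4. q × t = 7 × 1 = 7  ✔
5. r − q = 5 − 7 = -2  ✔
6. |5 − 1| = 4  ✔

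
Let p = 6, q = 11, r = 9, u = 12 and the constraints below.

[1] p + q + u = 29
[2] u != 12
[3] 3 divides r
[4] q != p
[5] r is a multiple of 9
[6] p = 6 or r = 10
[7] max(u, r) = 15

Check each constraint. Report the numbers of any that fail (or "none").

[1] p + q + u = 6 + 11 + 12 = 29  OK
[2] u = 12, but 12 is required to differ  FAIL
[3] 9 / 3 = 3, so 3 divides 9  OK
[4] q = 11, p = 6; distinct  OK
[5] 9 / 9 = 1, so 9 divides 9  OK
[6] p = 6 = 6 (first disjunct)  OK
[7] max(12, 9) = 12, not 15  FAIL

Violated: 2 and 7.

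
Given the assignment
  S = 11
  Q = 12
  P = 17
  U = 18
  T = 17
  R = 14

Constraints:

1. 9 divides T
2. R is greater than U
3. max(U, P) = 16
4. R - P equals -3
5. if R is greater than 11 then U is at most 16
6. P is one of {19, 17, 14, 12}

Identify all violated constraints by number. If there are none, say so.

1. 17 = 9*1 + 8, so 9 does not divide 17  FAIL
2. R = 14, U = 18; 14 ≤ 18 (want >)  FAIL
3. max(18, 17) = 18, not 16  FAIL
4. R - P = 14 - 17 = -3  OK
5. R = 14 > 11, so we need U ≤ 16; but U = 18 > 16  FAIL
6. P = 17 is in {19, 17, 14, 12}  OK

The assignment fails constraints 1, 2, 3, and 5.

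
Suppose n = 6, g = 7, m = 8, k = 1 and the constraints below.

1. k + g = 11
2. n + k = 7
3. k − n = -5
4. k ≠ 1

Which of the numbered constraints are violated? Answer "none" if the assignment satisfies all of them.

Violated: 1, 4.

1. k + g = 1 + 7 = 8, not 11 — fails.
2. n + k = 6 + 1 = 7 — holds.
3. k − n = 1 − 6 = -5 — holds.
4. k = 1, but 1 is required to differ — fails.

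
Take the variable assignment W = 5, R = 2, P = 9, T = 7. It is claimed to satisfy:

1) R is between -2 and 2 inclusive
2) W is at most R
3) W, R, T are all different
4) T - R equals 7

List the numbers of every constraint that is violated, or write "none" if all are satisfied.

Violated: 2 and 4.

1) R = 2 lies in [-2, 2] — holds.
2) W = 5, R = 2; 5 > 2 (want ≤) — does not hold.
3) values 5, 2, 7 are pairwise distinct — holds.
4) T - R = 7 - 2 = 5, not 7 — does not hold.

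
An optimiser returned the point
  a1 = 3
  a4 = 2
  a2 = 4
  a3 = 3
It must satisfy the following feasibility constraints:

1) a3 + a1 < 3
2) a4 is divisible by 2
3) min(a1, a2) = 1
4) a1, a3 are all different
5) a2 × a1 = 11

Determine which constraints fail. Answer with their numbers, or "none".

The assignment fails constraints 1, 3, 4, and 5.

1) a3 + a1 = 3 + 3 = 6; 6 ≥ 3, bound 3 not met — violated.
2) 2 / 2 = 1, so 2 divides 2 — OK.
3) min(3, 4) = 3, not 1 — violated.
4) a1 = a3 = 3, not all different — violated.
5) a2 × a1 = 4 × 3 = 12, not 11 — violated.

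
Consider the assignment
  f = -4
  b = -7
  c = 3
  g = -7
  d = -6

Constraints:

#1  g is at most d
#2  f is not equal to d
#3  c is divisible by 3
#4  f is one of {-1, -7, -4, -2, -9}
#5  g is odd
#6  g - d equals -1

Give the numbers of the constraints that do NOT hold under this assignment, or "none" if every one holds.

#1 g = -7, d = -6; -7 ≤ -6  yes
#2 f = -4, d = -6; distinct  yes
#3 3 / 3 = 1, so 3 divides 3  yes
#4 f = -4 is in {-1, -7, -4, -2, -9}  yes
#5 g = -7 is odd  yes
#6 g - d = -7 - (-6) = -1  yes

No violations.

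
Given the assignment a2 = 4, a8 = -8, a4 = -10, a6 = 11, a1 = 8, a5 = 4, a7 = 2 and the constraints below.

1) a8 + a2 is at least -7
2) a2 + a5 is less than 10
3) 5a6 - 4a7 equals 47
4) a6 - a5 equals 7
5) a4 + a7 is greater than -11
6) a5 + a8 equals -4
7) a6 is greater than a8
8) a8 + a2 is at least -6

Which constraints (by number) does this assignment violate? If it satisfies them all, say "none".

The assignment satisfies every constraint.

1) a8 + a2 = -8 + 4 = -4; -4 ≥ -7 — OK.
2) a2 + a5 = 4 + 4 = 8; 8 < 10 — OK.
3) 5a6 - 4a7 = 5(11) - 4(2) = 47 — OK.
4) a6 - a5 = 11 - 4 = 7 — OK.
5) a4 + a7 = -10 + 2 = -8; -8 > -11 — OK.
6) a5 + a8 = 4 + (-8) = -4 — OK.
7) a6 = 11, a8 = -8; 11 > -8 — OK.
8) a8 + a2 = -8 + 4 = -4; -4 ≥ -6 — OK.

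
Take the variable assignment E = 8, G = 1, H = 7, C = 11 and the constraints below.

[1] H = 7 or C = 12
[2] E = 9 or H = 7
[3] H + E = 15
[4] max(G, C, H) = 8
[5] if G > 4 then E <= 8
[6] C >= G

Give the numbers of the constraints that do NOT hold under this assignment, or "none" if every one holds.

Constraint 4 does not hold.

[1] H = 7 = 7 (first disjunct) — holds.
[2] E = 8 ≠ 9, but H = 7 = 7 (second disjunct) — holds.
[3] H + E = 7 + 8 = 15 — holds.
[4] max(1, 11, 7) = 11, not 8 — does not hold.
[5] G = 1, not > 4; antecedent false, conditional vacuously true — holds.
[6] C = 11, G = 1; 11 ≥ 1 — holds.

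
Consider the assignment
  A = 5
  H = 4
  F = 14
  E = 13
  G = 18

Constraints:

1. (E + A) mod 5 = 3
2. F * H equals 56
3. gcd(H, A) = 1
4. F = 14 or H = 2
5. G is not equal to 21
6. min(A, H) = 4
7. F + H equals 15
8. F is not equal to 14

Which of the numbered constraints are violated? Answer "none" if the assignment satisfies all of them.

1. E + A = 18; 18 mod 5 = 3  holds
2. F * H = 14 * 4 = 56  holds
3. gcd(4, 5) = 1  holds
4. F = 14 = 14 (first disjunct)  holds
5. G = 18, and 18 ≠ 21  holds
6. min(5, 4) = 4  holds
7. F + H = 14 + 4 = 18, not 15  fails
8. F = 14, but 14 is required to differ  fails

Constraints 7 and 8 are violated.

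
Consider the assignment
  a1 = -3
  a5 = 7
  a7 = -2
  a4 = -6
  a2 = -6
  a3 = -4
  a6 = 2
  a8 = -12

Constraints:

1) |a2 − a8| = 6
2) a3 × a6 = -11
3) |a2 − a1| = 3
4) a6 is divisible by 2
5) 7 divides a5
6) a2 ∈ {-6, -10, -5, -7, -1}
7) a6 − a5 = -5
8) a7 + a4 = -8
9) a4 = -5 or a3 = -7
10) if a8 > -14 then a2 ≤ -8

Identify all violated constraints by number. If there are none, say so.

1) |-6 − (-12)| = 6 — holds.
2) a3 × a6 = -4 × 2 = -8, not -11 — fails.
3) |-6 − (-3)| = 3 — holds.
4) 2 / 2 = 1, so 2 divides 2 — holds.
5) 7 / 7 = 1, so 7 divides 7 — holds.
6) a2 = -6 is in {-6, -10, -5, -7, -1} — holds.
7) a6 − a5 = 2 − 7 = -5 — holds.
8) a7 + a4 = -2 + (-6) = -8 — holds.
9) a4 = -6 ≠ -5 and a3 = -4 ≠ -7; both disjuncts false — fails.
10) a8 = -12 > -14, so we need a2 ≤ -8; but a2 = -6 > -8 — fails.

The assignment fails constraints 2, 9, 10.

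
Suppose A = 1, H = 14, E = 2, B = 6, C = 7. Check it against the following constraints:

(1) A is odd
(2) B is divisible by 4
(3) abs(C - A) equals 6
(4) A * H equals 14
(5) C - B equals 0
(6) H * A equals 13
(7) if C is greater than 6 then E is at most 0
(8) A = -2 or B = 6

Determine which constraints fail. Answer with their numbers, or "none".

(1) A = 1 is odd  ✔
(2) 6 = 4*1 + 2, so 4 does not divide 6  ✘
(3) abs(7 - 1) = 6  ✔
(4) A * H = 1 * 14 = 14  ✔
(5) C - B = 7 - 6 = 1, not 0  ✘
(6) H * A = 14 * 1 = 14, not 13  ✘
(7) C = 7 > 6, so we need E ≤ 0; but E = 2 > 0  ✘
(8) A = 1 ≠ -2, but B = 6 = 6 (second disjunct)  ✔

The assignment fails constraints 2, 5, 6, and 7.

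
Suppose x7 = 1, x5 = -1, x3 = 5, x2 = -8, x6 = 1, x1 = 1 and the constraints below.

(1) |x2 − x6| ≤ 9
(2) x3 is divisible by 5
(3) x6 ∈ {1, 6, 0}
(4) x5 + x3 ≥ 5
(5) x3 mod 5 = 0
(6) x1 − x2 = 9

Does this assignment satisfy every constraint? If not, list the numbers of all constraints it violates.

Constraint 4 is violated.

(1) |-8 − 1| = 9; 9 ≤ 9 — holds.
(2) 5 / 5 = 1, so 5 divides 5 — holds.
(3) x6 = 1 is in {1, 6, 0} — holds.
(4) x5 + x3 = -1 + 5 = 4; 4 < 5, bound 5 not met — does not hold.
(5) 5 mod 5 = 0 — holds.
(6) x1 − x2 = 1 − (-8) = 9 — holds.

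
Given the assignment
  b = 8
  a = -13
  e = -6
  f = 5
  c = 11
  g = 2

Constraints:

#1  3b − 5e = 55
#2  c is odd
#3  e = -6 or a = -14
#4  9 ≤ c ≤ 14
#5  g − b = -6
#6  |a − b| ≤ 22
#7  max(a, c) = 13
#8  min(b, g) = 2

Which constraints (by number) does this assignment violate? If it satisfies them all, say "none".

Constraints 1 and 7 are violated.

#1 3b − 5e = 3(8) − 5(-6) = 54, not 55  ✗
#2 c = 11 is odd  ✓
#3 e = -6 = -6 (first disjunct)  ✓
#4 c = 11 lies in [9, 14]  ✓
#5 g − b = 2 − 8 = -6  ✓
#6 |-13 − 8| = 21; 21 ≤ 22  ✓
#7 max(-13, 11) = 11, not 13  ✗
#8 min(8, 2) = 2  ✓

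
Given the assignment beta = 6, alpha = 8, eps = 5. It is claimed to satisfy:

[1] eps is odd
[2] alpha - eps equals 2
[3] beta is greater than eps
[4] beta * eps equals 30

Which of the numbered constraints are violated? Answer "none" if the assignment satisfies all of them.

The assignment fails constraint 2.

[1] eps = 5 is odd  yes
[2] alpha - eps = 8 - 5 = 3, not 2  no
[3] beta = 6, eps = 5; 6 > 5  yes
[4] beta * eps = 6 * 5 = 30  yes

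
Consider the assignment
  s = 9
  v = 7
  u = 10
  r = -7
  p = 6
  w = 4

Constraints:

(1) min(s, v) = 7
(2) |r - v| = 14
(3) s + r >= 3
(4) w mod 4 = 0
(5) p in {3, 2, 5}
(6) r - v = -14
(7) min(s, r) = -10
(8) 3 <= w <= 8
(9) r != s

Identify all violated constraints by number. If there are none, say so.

(1) min(9, 7) = 7  OK
(2) |-7 - 7| = 14  OK
(3) s + r = 9 + (-7) = 2; 2 < 3, bound 3 not met  FAIL
(4) 4 mod 4 = 0  OK
(5) p = 6 is not in {3, 2, 5}  FAIL
(6) r - v = -7 - 7 = -14  OK
(7) min(9, -7) = -7, not -10  FAIL
(8) w = 4 lies in [3, 8]  OK
(9) r = -7, s = 9; distinct  OK

The assignment fails constraints 3, 5, 7.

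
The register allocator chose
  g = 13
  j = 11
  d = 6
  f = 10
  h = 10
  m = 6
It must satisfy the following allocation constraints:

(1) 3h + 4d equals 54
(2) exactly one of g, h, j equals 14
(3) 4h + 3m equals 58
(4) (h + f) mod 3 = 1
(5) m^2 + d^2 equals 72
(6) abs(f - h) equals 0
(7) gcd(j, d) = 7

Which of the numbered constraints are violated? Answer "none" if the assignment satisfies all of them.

No — constraints 2, 4, and 7 are not satisfied.

(1) 3h + 4d = 3(10) + 4(6) = 54 — holds.
(2) g=13, h=10, j=11; 0 of them equal 14, not exactly one — fails.
(3) 4h + 3m = 4(10) + 3(6) = 58 — holds.
(4) h + f = 20; 20 mod 3 = 2, not 1 — fails.
(5) m^2 + d^2 = 6^2 + 6^2 = 36 + 36 = 72 — holds.
(6) abs(10 - 10) = 0 — holds.
(7) gcd(11, 6) = 1, not 7 — fails.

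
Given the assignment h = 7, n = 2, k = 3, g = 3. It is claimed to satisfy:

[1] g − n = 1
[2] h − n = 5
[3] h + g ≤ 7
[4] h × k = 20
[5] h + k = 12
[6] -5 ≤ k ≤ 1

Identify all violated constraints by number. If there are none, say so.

[1] g − n = 3 − 2 = 1  ✔
[2] h − n = 7 − 2 = 5  ✔
[3] h + g = 7 + 3 = 10; 10 > 7, bound 7 not met  ✘
[4] h × k = 7 × 3 = 21, not 20  ✘
[5] h + k = 7 + 3 = 10, not 12  ✘
[6] k = 3 is outside [-5, 1]  ✘

Constraints 3, 4, 5, 6 do not hold.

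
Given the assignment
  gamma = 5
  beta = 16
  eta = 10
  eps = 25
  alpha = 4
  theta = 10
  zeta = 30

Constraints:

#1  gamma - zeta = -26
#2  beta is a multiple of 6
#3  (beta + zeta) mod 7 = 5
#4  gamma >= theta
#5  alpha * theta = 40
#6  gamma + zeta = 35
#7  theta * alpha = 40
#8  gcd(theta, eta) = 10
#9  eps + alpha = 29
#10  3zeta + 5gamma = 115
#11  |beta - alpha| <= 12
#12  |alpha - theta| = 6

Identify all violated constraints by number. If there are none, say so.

Violated: 1, 2, 3, and 4.

#1 gamma - zeta = 5 - 30 = -25, not -26 — violated.
#2 16 = 6*2 + 4, so 6 does not divide 16 — violated.
#3 beta + zeta = 46; 46 mod 7 = 4, not 5 — violated.
#4 gamma = 5, theta = 10; 5 < 10 (want ≥) — violated.
#5 alpha * theta = 4 * 10 = 40 — OK.
#6 gamma + zeta = 5 + 30 = 35 — OK.
#7 theta * alpha = 10 * 4 = 40 — OK.
#8 gcd(10, 10) = 10 — OK.
#9 eps + alpha = 25 + 4 = 29 — OK.
#10 3zeta + 5gamma = 3(30) + 5(5) = 115 — OK.
#11 |16 - 4| = 12; 12 ≤ 12 — OK.
#12 |4 - 10| = 6 — OK.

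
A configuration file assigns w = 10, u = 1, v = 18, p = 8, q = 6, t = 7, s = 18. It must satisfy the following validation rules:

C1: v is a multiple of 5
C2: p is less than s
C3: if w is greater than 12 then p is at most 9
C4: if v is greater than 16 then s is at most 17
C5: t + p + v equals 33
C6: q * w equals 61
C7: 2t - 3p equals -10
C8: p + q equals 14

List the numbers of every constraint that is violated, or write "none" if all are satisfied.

C1: 18 = 5*3 + 3, so 5 does not divide 18 — fails.
C2: p = 8, s = 18; 8 < 18 — holds.
C3: w = 10, not > 12; antecedent false, conditional vacuously true — holds.
C4: v = 18 > 16, so we need s ≤ 17; but s = 18 > 17 — fails.
C5: t + p + v = 7 + 8 + 18 = 33 — holds.
C6: q * w = 6 * 10 = 60, not 61 — fails.
C7: 2t - 3p = 2(7) - 3(8) = -10 — holds.
C8: p + q = 8 + 6 = 14 — holds.

Constraints 1, 4, 6 are violated.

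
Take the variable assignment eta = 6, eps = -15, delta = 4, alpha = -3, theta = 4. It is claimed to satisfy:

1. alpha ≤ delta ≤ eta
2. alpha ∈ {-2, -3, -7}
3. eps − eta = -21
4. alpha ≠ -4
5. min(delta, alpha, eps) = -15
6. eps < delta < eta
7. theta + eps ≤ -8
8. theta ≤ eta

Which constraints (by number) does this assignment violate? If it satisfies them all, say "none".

1. values -3 ≤ 4 ≤ 6 — holds.
2. alpha = -3 is in {-2, -3, -7} — holds.
3. eps − eta = -15 − 6 = -21 — holds.
4. alpha = -3, and -3 ≠ -4 — holds.
5. min(4, -3, -15) = -15 — holds.
6. values -15 < 4 < 6 — holds.
7. theta + eps = 4 + (-15) = -11; -11 ≤ -8 — holds.
8. theta = 4, eta = 6; 4 ≤ 6 — holds.

All constraints are satisfied.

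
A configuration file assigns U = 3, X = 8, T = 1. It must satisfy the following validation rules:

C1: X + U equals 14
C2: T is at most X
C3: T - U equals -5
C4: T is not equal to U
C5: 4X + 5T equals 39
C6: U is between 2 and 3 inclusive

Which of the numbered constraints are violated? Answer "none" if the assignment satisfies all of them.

C1: X + U = 8 + 3 = 11, not 14  ✘
C2: T = 1, X = 8; 1 ≤ 8  ✔
C3: T - U = 1 - 3 = -2, not -5  ✘
C4: T = 1, U = 3; distinct  ✔
C5: 4X + 5T = 4(8) + 5(1) = 37, not 39  ✘
C6: U = 3 lies in [2, 3]  ✔

Constraints 1, 3, and 5 are violated.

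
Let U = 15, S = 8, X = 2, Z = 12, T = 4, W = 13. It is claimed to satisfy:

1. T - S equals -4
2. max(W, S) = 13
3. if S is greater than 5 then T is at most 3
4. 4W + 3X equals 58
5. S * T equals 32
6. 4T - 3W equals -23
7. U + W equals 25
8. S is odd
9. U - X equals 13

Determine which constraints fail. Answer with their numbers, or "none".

The assignment fails constraints 3, 7, 8.

1. T - S = 4 - 8 = -4 — satisfied.
2. max(13, 8) = 13 — satisfied.
3. S = 8 > 5, so we need T ≤ 3; but T = 4 > 3 — violated.
4. 4W + 3X = 4(13) + 3(2) = 58 — satisfied.
5. S * T = 8 * 4 = 32 — satisfied.
6. 4T - 3W = 4(4) - 3(13) = -23 — satisfied.
7. U + W = 15 + 13 = 28, not 25 — violated.
8. S = 8 is even — violated.
9. U - X = 15 - 2 = 13 — satisfied.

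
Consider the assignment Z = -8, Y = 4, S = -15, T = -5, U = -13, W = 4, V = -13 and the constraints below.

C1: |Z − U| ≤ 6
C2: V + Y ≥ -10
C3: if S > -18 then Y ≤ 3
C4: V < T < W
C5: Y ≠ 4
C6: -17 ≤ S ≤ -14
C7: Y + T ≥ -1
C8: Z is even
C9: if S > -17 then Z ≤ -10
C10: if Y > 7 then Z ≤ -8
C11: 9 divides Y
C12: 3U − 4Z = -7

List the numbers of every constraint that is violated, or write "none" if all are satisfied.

No — constraints 3, 5, 9, and 11 are not satisfied.

C1: |-8 − (-13)| = 5; 5 ≤ 6 — OK.
C2: V + Y = -13 + 4 = -9; -9 ≥ -10 — OK.
C3: S = -15 > -18, so we need Y ≤ 3; but Y = 4 > 3 — violated.
C4: values -13 < -5 < 4 — OK.
C5: Y = 4, but 4 is required to differ — violated.
C6: S = -15 lies in [-17, -14] — OK.
C7: Y + T = 4 + (-5) = -1; -1 ≥ -1 — OK.
C8: Z = -8 is even — OK.
C9: S = -15 > -17, so we need Z ≤ -10; but Z = -8 > -10 — violated.
C10: Y = 4, not > 7; antecedent false, conditional vacuously true — OK.
C11: 4 = 9×0 + 4, so 9 does not divide 4 — violated.
C12: 3U − 4Z = 3(-13) − 4(-8) = -7 — OK.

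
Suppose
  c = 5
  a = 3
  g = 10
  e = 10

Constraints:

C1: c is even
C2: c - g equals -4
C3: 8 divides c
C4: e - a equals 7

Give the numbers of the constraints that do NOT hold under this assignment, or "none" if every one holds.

C1: c = 5 is odd — does not hold.
C2: c - g = 5 - 10 = -5, not -4 — does not hold.
C3: 5 = 8*0 + 5, so 8 does not divide 5 — does not hold.
C4: e - a = 10 - 3 = 7 — holds.

Constraints 1, 2, and 3 do not hold.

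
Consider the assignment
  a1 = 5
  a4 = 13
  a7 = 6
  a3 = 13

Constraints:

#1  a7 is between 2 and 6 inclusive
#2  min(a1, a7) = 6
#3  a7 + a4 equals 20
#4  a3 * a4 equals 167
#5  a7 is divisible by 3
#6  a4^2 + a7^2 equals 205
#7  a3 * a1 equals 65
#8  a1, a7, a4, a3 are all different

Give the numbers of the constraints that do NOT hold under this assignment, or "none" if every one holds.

#1 a7 = 6 lies in [2, 6]  holds
#2 min(5, 6) = 5, not 6  fails
#3 a7 + a4 = 6 + 13 = 19, not 20  fails
#4 a3 * a4 = 13 * 13 = 169, not 167  fails
#5 6 / 3 = 2, so 3 divides 6  holds
#6 a4^2 + a7^2 = 13^2 + 6^2 = 169 + 36 = 205  holds
#7 a3 * a1 = 13 * 5 = 65  holds
#8 a4 = a3 = 13, not all different  fails

The assignment fails constraints 2, 3, 4, 8.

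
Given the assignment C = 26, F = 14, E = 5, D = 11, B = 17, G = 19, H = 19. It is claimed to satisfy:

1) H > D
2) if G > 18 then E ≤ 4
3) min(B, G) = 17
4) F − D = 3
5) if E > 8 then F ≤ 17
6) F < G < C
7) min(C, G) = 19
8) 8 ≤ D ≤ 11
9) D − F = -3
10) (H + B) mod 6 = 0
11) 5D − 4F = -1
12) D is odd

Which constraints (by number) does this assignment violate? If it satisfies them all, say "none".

1) H = 19, D = 11; 19 > 11 — holds.
2) G = 19 > 18, so we need E ≤ 4; but E = 5 > 4 — fails.
3) min(17, 19) = 17 — holds.
4) F − D = 14 − 11 = 3 — holds.
5) E = 5, not > 8; antecedent false, conditional vacuously true — holds.
6) values 14 < 19 < 26 — holds.
7) min(26, 19) = 19 — holds.
8) D = 11 lies in [8, 11] — holds.
9) D − F = 11 − 14 = -3 — holds.
10) H + B = 36; 36 mod 6 = 0 — holds.
11) 5D − 4F = 5(11) − 4(14) = -1 — holds.
12) D = 11 is odd — holds.

The assignment fails constraint 2.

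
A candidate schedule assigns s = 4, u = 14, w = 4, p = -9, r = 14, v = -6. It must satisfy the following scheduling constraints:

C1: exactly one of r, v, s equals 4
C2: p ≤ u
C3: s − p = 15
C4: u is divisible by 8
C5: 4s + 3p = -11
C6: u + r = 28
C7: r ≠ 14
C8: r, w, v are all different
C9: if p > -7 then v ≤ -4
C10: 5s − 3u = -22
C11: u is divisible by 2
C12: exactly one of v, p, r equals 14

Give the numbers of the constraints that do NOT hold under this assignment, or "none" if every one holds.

C1: r=14, v=-6, s=4; 1 of them equals 4 — satisfied.
C2: p = -9, u = 14; -9 ≤ 14 — satisfied.
C3: s − p = 4 − (-9) = 13, not 15 — violated.
C4: 14 = 8×1 + 6, so 8 does not divide 14 — violated.
C5: 4s + 3p = 4(4) + 3(-9) = -11 — satisfied.
C6: u + r = 14 + 14 = 28 — satisfied.
C7: r = 14, but 14 is required to differ — violated.
C8: values 14, 4, -6 are pairwise distinct — satisfied.
C9: p = -9, not > -7; antecedent false, conditional vacuously true — satisfied.
C10: 5s − 3u = 5(4) − 3(14) = -22 — satisfied.
C11: 14 / 2 = 7, so 2 divides 14 — satisfied.
C12: v=-6, p=-9, r=14; 1 of them equals 14 — satisfied.

Constraints 3, 4, and 7 do not hold.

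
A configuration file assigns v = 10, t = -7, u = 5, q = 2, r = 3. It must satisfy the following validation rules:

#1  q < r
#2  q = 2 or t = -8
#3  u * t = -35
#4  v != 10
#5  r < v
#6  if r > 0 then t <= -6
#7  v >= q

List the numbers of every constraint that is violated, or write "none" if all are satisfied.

The assignment fails constraint 4.

#1 q = 2, r = 3; 2 < 3  true
#2 q = 2 = 2 (first disjunct)  true
#3 u * t = 5 * (-7) = -35  true
#4 v = 10, but 10 is required to differ  false
#5 r = 3, v = 10; 3 < 10  true
#6 r = 3 > 0, so we need t ≤ -6; t = -7 ≤ -6  true
#7 v = 10, q = 2; 10 ≥ 2  true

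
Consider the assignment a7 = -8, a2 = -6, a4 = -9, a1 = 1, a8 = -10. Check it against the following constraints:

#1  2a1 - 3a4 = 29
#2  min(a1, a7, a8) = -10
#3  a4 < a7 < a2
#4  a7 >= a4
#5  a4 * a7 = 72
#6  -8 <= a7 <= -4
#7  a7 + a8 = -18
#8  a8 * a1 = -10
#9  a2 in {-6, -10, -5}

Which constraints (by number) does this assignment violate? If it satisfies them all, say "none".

Yes — all constraints hold.

#1 2a1 - 3a4 = 2(1) - 3(-9) = 29 — holds.
#2 min(1, -8, -10) = -10 — holds.
#3 values -9 < -8 < -6 — holds.
#4 a7 = -8, a4 = -9; -8 ≥ -9 — holds.
#5 a4 * a7 = -9 * (-8) = 72 — holds.
#6 a7 = -8 lies in [-8, -4] — holds.
#7 a7 + a8 = -8 + (-10) = -18 — holds.
#8 a8 * a1 = -10 * 1 = -10 — holds.
#9 a2 = -6 is in {-6, -10, -5} — holds.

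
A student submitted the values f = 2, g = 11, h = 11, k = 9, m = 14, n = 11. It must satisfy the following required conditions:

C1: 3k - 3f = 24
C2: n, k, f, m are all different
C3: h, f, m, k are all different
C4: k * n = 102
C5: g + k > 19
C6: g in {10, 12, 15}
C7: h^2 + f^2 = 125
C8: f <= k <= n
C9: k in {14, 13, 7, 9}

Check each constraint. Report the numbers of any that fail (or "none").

C1: 3k - 3f = 3(9) - 3(2) = 21, not 24  false
C2: values 11, 9, 2, 14 are pairwise distinct  true
C3: values 11, 2, 14, 9 are pairwise distinct  true
C4: k * n = 9 * 11 = 99, not 102  false
C5: g + k = 11 + 9 = 20; 20 > 19  true
C6: g = 11 is not in {10, 12, 15}  false
C7: h^2 + f^2 = 11^2 + 2^2 = 121 + 4 = 125  true
C8: values 2 <= 9 <= 11  true
C9: k = 9 is in {14, 13, 7, 9}  true

The assignment fails constraints 1, 4, 6.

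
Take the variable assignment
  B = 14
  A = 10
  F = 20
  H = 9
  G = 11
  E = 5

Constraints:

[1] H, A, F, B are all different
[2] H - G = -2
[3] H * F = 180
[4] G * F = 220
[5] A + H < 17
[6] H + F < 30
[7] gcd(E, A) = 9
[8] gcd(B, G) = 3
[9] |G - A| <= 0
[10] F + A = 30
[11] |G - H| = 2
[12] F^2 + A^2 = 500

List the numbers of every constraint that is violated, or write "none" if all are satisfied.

[1] values 9, 10, 20, 14 are pairwise distinct  holds
[2] H - G = 9 - 11 = -2  holds
[3] H * F = 9 * 20 = 180  holds
[4] G * F = 11 * 20 = 220  holds
[5] A + H = 10 + 9 = 19; 19 ≥ 17, bound 17 not met  fails
[6] H + F = 9 + 20 = 29; 29 < 30  holds
[7] gcd(5, 10) = 5, not 9  fails
[8] gcd(14, 11) = 1, not 3  fails
[9] |11 - 10| = 1; 1 > 0, exceeds bound 0  fails
[10] F + A = 20 + 10 = 30  holds
[11] |11 - 9| = 2  holds
[12] F^2 + A^2 = 20^2 + 10^2 = 400 + 100 = 500  holds

No — constraints 5, 7, 8, 9 are not satisfied.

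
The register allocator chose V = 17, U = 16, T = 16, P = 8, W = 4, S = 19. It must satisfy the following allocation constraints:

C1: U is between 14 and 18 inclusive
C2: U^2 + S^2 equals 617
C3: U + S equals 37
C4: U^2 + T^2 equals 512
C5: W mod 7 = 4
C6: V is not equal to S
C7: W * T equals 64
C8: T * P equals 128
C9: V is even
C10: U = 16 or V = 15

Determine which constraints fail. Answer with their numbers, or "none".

Constraints 3, 9 are violated.

C1: U = 16 lies in [14, 18]  OK
C2: U^2 + S^2 = 16^2 + 19^2 = 256 + 361 = 617  OK
C3: U + S = 16 + 19 = 35, not 37  FAIL
C4: U^2 + T^2 = 16^2 + 16^2 = 256 + 256 = 512  OK
C5: 4 mod 7 = 4  OK
C6: V = 17, S = 19; distinct  OK
C7: W * T = 4 * 16 = 64  OK
C8: T * P = 16 * 8 = 128  OK
C9: V = 17 is odd  FAIL
C10: U = 16 = 16 (first disjunct)  OK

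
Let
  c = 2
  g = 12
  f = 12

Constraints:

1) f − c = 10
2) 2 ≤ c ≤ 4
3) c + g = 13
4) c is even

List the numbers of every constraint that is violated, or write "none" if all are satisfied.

1) f − c = 12 − 2 = 10 — OK.
2) c = 2 lies in [2, 4] — OK.
3) c + g = 2 + 12 = 14, not 13 — violated.
4) c = 2 is even — OK.

The assignment fails constraint 3.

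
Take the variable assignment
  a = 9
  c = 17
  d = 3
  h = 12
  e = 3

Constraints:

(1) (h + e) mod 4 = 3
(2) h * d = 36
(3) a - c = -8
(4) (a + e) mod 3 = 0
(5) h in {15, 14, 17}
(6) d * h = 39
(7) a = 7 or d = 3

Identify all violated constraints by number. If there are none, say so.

(1) h + e = 15; 15 mod 4 = 3 — holds.
(2) h * d = 12 * 3 = 36 — holds.
(3) a - c = 9 - 17 = -8 — holds.
(4) a + e = 12; 12 mod 3 = 0 — holds.
(5) h = 12 is not in {15, 14, 17} — does not hold.
(6) d * h = 3 * 12 = 36, not 39 — does not hold.
(7) a = 9 ≠ 7, but d = 3 = 3 (second disjunct) — holds.

Constraints 5 and 6 do not hold.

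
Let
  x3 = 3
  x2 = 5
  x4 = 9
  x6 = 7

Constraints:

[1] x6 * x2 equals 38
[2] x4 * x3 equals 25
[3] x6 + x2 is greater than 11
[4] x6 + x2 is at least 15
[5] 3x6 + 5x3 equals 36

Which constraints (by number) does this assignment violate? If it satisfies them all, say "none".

[1] x6 * x2 = 7 * 5 = 35, not 38 — fails.
[2] x4 * x3 = 9 * 3 = 27, not 25 — fails.
[3] x6 + x2 = 7 + 5 = 12; 12 > 11 — holds.
[4] x6 + x2 = 7 + 5 = 12; 12 < 15, bound 15 not met — fails.
[5] 3x6 + 5x3 = 3(7) + 5(3) = 36 — holds.

No — constraints 1, 2, and 4 are not satisfied.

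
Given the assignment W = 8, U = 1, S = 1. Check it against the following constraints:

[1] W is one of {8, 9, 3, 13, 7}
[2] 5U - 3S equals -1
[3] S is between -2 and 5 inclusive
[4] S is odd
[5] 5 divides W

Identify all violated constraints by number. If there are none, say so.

[1] W = 8 is in {8, 9, 3, 13, 7}  ✔
[2] 5U - 3S = 5(1) - 3(1) = 2, not -1  ✘
[3] S = 1 lies in [-2, 5]  ✔
[4] S = 1 is odd  ✔
[5] 8 = 5*1 + 3, so 5 does not divide 8  ✘

Constraints 2 and 5 do not hold.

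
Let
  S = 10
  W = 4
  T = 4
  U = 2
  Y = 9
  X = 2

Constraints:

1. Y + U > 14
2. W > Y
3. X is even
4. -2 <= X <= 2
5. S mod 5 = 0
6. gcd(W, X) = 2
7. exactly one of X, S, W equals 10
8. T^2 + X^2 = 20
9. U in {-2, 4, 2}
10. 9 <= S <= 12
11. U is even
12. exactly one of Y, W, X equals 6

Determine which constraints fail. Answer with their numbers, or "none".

1. Y + U = 9 + 2 = 11; 11 ≤ 14, bound 14 not met  ✗
2. W = 4, Y = 9; 4 ≤ 9 (want >)  ✗
3. X = 2 is even  ✓
4. X = 2 lies in [-2, 2]  ✓
5. 10 mod 5 = 0  ✓
6. gcd(4, 2) = 2  ✓
7. X=2, S=10, W=4; 1 of them equals 10  ✓
8. T^2 + X^2 = 4^2 + 2^2 = 16 + 4 = 20  ✓
9. U = 2 is in {-2, 4, 2}  ✓
10. S = 10 lies in [9, 12]  ✓
11. U = 2 is even  ✓
12. Y=9, W=4, X=2; 0 of them equal 6, not exactly one  ✗

Violated: 1, 2, and 12.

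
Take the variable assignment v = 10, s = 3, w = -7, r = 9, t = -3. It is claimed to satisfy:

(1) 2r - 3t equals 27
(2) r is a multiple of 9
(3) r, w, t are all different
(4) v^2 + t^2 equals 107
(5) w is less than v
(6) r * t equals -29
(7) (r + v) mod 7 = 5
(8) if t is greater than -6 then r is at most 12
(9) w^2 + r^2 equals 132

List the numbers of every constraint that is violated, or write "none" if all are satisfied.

Constraints 4, 6, 9 are violated.

(1) 2r - 3t = 2(9) - 3(-3) = 27 — OK.
(2) 9 / 9 = 1, so 9 divides 9 — OK.
(3) values 9, -7, -3 are pairwise distinct — OK.
(4) v^2 + t^2 = 10^2 + (-3)^2 = 100 + 9 = 109, not 107 — violated.
(5) w = -7, v = 10; -7 < 10 — OK.
(6) r * t = 9 * (-3) = -27, not -29 — violated.
(7) r + v = 19; 19 mod 7 = 5 — OK.
(8) t = -3 > -6, so we need r ≤ 12; r = 9 ≤ 12 — OK.
(9) w^2 + r^2 = (-7)^2 + 9^2 = 49 + 81 = 130, not 132 — violated.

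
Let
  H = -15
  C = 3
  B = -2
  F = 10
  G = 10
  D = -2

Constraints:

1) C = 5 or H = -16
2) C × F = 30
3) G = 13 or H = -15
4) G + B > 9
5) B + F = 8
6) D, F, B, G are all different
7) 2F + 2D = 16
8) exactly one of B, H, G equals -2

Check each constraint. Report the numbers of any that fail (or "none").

1) C = 3 ≠ 5 and H = -15 ≠ -16; both disjuncts false — fails.
2) C × F = 3 × 10 = 30 — holds.
3) G = 10 ≠ 13, but H = -15 = -15 (second disjunct) — holds.
4) G + B = 10 + (-2) = 8; 8 ≤ 9, bound 9 not met — fails.
5) B + F = -2 + 10 = 8 — holds.
6) D = B = -2, not all different — fails.
7) 2F + 2D = 2(10) + 2(-2) = 16 — holds.
8) B=-2, H=-15, G=10; 1 of them equals -2 — holds.

No — constraints 1, 4, and 6 are not satisfied.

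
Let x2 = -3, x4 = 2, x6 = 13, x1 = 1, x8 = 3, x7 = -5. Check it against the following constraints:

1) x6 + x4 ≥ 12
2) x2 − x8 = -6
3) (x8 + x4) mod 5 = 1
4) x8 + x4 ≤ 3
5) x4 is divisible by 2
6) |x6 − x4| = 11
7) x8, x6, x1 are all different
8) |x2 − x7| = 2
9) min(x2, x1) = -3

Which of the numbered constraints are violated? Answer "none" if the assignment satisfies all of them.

1) x6 + x4 = 13 + 2 = 15; 15 ≥ 12  OK
2) x2 − x8 = -3 − 3 = -6  OK
3) x8 + x4 = 5; 5 mod 5 = 0, not 1  FAIL
4) x8 + x4 = 3 + 2 = 5; 5 > 3, bound 3 not met  FAIL
5) 2 / 2 = 1, so 2 divides 2  OK
6) |13 − 2| = 11  OK
7) values 3, 13, 1 are pairwise distinct  OK
8) |-3 − (-5)| = 2  OK
9) min(-3, 1) = -3  OK

Violated: 3 and 4.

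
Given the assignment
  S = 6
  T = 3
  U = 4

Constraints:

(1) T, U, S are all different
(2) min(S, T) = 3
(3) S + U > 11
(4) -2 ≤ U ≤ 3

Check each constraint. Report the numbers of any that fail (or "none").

No — constraints 3 and 4 are not satisfied.

(1) values 3, 4, 6 are pairwise distinct — holds.
(2) min(6, 3) = 3 — holds.
(3) S + U = 6 + 4 = 10; 10 ≤ 11, bound 11 not met — fails.
(4) U = 4 is outside [-2, 3] — fails.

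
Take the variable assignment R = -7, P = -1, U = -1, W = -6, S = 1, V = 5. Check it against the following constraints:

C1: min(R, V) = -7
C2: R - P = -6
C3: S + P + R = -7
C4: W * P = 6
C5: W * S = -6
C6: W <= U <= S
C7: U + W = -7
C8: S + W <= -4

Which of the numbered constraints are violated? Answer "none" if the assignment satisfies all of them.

Yes — all constraints hold.

C1: min(-7, 5) = -7 — OK.
C2: R - P = -7 - (-1) = -6 — OK.
C3: S + P + R = 1 + (-1) + (-7) = -7 — OK.
C4: W * P = -6 * (-1) = 6 — OK.
C5: W * S = -6 * 1 = -6 — OK.
C6: values -6 <= -1 <= 1 — OK.
C7: U + W = -1 + (-6) = -7 — OK.
C8: S + W = 1 + (-6) = -5; -5 ≤ -4 — OK.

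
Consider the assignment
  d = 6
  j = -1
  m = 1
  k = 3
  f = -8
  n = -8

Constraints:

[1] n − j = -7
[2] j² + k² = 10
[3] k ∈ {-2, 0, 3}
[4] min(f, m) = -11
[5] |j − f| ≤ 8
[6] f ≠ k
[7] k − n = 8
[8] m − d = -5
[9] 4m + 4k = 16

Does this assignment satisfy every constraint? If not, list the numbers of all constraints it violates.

No — constraints 4 and 7 are not satisfied.

[1] n − j = -8 − (-1) = -7  ✔
[2] j² + k² = (-1)² + 3² = 1 + 9 = 10  ✔
[3] k = 3 is in {-2, 0, 3}  ✔
[4] min(-8, 1) = -8, not -11  ✘
[5] |-1 − (-8)| = 7; 7 ≤ 8  ✔
[6] f = -8, k = 3; distinct  ✔
[7] k − n = 3 − (-8) = 11, not 8  ✘
[8] m − d = 1 − 6 = -5  ✔
[9] 4m + 4k = 4(1) + 4(3) = 16  ✔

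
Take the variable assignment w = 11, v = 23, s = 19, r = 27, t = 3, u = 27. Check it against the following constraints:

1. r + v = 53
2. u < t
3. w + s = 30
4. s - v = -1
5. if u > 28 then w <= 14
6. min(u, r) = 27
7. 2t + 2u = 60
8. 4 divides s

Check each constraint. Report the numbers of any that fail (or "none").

Constraints 1, 2, 4, 8 do not hold.

1. r + v = 27 + 23 = 50, not 53 — does not hold.
2. u = 27, t = 3; 27 ≥ 3 (want <) — does not hold.
3. w + s = 11 + 19 = 30 — holds.
4. s - v = 19 - 23 = -4, not -1 — does not hold.
5. u = 27, not > 28; antecedent false, conditional vacuously true — holds.
6. min(27, 27) = 27 — holds.
7. 2t + 2u = 2(3) + 2(27) = 60 — holds.
8. 19 = 4*4 + 3, so 4 does not divide 19 — does not hold.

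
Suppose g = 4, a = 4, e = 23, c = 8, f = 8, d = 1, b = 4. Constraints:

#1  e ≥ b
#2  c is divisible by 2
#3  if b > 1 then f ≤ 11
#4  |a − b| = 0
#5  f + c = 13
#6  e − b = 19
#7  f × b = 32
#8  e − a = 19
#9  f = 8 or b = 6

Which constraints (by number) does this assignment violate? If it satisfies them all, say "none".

The assignment fails constraint 5.

#1 e = 23, b = 4; 23 ≥ 4 — satisfied.
#2 8 / 2 = 4, so 2 divides 8 — satisfied.
#3 b = 4 > 1, so we need f ≤ 11; f = 8 ≤ 11 — satisfied.
#4 |4 − 4| = 0 — satisfied.
#5 f + c = 8 + 8 = 16, not 13 — violated.
#6 e − b = 23 − 4 = 19 — satisfied.
#7 f × b = 8 × 4 = 32 — satisfied.
#8 e − a = 23 − 4 = 19 — satisfied.
#9 f = 8 = 8 (first disjunct) — satisfied.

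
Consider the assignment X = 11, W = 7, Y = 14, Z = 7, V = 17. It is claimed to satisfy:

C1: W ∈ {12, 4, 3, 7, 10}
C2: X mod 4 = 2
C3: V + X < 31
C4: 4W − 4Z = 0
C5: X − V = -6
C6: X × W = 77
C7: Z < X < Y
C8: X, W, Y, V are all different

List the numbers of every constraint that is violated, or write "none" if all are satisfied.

Constraint 2 is violated.

C1: W = 7 is in {12, 4, 3, 7, 10} — holds.
C2: 11 mod 4 = 3, not 2 — does not hold.
C3: V + X = 17 + 11 = 28; 28 < 31 — holds.
C4: 4W − 4Z = 4(7) − 4(7) = 0 — holds.
C5: X − V = 11 − 17 = -6 — holds.
C6: X × W = 11 × 7 = 77 — holds.
C7: values 7 < 11 < 14 — holds.
C8: values 11, 7, 14, 17 are pairwise distinct — holds.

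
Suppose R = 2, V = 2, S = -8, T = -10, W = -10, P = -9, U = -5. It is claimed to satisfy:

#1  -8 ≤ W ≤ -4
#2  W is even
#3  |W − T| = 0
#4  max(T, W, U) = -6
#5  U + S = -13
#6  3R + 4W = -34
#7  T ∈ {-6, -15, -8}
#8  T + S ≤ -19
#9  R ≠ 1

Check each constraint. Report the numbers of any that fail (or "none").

#1 W = -10 is outside [-8, -4] — fails.
#2 W = -10 is even — holds.
#3 |-10 − (-10)| = 0 — holds.
#4 max(-10, -10, -5) = -5, not -6 — fails.
#5 U + S = -5 + (-8) = -13 — holds.
#6 3R + 4W = 3(2) + 4(-10) = -34 — holds.
#7 T = -10 is not in {-6, -15, -8} — fails.
#8 T + S = -10 + (-8) = -18; -18 > -19, bound -19 not met — fails.
#9 R = 2, and 2 ≠ 1 — holds.

Constraints 1, 4, 7, 8 are violated.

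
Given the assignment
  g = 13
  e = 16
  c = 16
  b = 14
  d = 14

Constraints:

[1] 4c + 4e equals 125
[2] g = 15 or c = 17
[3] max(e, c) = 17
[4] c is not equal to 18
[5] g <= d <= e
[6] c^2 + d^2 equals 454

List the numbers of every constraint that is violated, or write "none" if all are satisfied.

The assignment fails constraints 1, 2, 3, and 6.

[1] 4c + 4e = 4(16) + 4(16) = 128, not 125  fails
[2] g = 13 ≠ 15 and c = 16 ≠ 17; both disjuncts false  fails
[3] max(16, 16) = 16, not 17  fails
[4] c = 16, and 16 ≠ 18  holds
[5] values 13 <= 14 <= 16  holds
[6] c^2 + d^2 = 16^2 + 14^2 = 256 + 196 = 452, not 454  fails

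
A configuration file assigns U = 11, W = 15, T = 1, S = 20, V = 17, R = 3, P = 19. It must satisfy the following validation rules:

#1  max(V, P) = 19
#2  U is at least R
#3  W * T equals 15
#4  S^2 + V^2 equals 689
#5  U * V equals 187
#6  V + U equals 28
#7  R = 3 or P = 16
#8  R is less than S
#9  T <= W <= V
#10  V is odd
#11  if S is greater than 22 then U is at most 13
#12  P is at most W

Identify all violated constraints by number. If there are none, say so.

#1 max(17, 19) = 19 — holds.
#2 U = 11, R = 3; 11 ≥ 3 — holds.
#3 W * T = 15 * 1 = 15 — holds.
#4 S^2 + V^2 = 20^2 + 17^2 = 400 + 289 = 689 — holds.
#5 U * V = 11 * 17 = 187 — holds.
#6 V + U = 17 + 11 = 28 — holds.
#7 R = 3 = 3 (first disjunct) — holds.
#8 R = 3, S = 20; 3 < 20 — holds.
#9 values 1 <= 15 <= 17 — holds.
#10 V = 17 is odd — holds.
#11 S = 20, not > 22; antecedent false, conditional vacuously true — holds.
#12 P = 19, W = 15; 19 > 15 (want ≤) — does not hold.

Constraint 12 does not hold.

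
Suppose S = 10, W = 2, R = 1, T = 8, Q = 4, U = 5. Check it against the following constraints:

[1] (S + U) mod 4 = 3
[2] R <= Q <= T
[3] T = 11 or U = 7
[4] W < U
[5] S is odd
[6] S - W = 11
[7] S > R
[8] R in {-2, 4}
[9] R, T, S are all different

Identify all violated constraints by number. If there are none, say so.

[1] S + U = 15; 15 mod 4 = 3 — holds.
[2] values 1 <= 4 <= 8 — holds.
[3] T = 8 ≠ 11 and U = 5 ≠ 7; both disjuncts false — fails.
[4] W = 2, U = 5; 2 < 5 — holds.
[5] S = 10 is even — fails.
[6] S - W = 10 - 2 = 8, not 11 — fails.
[7] S = 10, R = 1; 10 > 1 — holds.
[8] R = 1 is not in {-2, 4} — fails.
[9] values 1, 8, 10 are pairwise distinct — holds.

No — constraints 3, 5, 6, 8 are not satisfied.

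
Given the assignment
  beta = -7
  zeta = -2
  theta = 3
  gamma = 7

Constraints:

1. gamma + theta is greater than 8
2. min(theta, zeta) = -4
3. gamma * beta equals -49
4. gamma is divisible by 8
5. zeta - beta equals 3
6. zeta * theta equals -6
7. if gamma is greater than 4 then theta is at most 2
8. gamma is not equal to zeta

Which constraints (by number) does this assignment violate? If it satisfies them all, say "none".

1. gamma + theta = 7 + 3 = 10; 10 > 8 — holds.
2. min(3, -2) = -2, not -4 — fails.
3. gamma * beta = 7 * (-7) = -49 — holds.
4. 7 = 8*0 + 7, so 8 does not divide 7 — fails.
5. zeta - beta = -2 - (-7) = 5, not 3 — fails.
6. zeta * theta = -2 * 3 = -6 — holds.
7. gamma = 7 > 4, so we need theta ≤ 2; but theta = 3 > 2 — fails.
8. gamma = 7, zeta = -2; distinct — holds.

Constraints 2, 4, 5, 7 are violated.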